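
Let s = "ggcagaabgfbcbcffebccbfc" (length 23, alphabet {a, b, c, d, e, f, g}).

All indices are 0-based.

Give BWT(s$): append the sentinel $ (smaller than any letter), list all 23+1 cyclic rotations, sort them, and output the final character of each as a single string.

cgacfeccafgbcbbfgbfcagb$

rank  rotation                  last
    0  $ggcagaabgfbcbcffebccbfc  c
    1  aabgfbcbcffebccbfc$ggcag  g
    2  abgfbcbcffebccbfc$ggcaga  a
    3  agaabgfbcbcffebccbfc$ggc  c
    4  bcbcffebccbfc$ggcagaabgf  f
    5  bccbfc$ggcagaabgfbcbcffe  e
    6  bcffebccbfc$ggcagaabgfbc  c
    7  bfc$ggcagaabgfbcbcffebcc  c
    8  bgfbcbcffebccbfc$ggcagaa  a
    9  c$ggcagaabgfbcbcffebccbf  f
   10  cagaabgfbcbcffebccbfc$gg  g
   11  cbcffebccbfc$ggcagaabgfb  b
   12  cbfc$ggcagaabgfbcbcffebc  c
   13  ccbfc$ggcagaabgfbcbcffeb  b
   14  cffebccbfc$ggcagaabgfbcb  b
   15  ebccbfc$ggcagaabgfbcbcff  f
   16  fbcbcffebccbfc$ggcagaabg  g
   17  fc$ggcagaabgfbcbcffebccb  b
   18  febccbfc$ggcagaabgfbcbcf  f
   19  ffebccbfc$ggcagaabgfbcbc  c
   20  gaabgfbcbcffebccbfc$ggca  a
   21  gcagaabgfbcbcffebccbfc$g  g
   22  gfbcbcffebccbfc$ggcagaab  b
   23  ggcagaabgfbcbcffebccbfc$  $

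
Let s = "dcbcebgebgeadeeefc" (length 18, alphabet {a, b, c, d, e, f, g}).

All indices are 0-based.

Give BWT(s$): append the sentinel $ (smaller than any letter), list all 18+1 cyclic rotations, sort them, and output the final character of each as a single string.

ceceefdb$aggcdeeebb

rank  rotation             last
    0  $dcbcebgebgeadeeefc  c
    1  adeeefc$dcbcebgebge  e
    2  bcebgebgeadeeefc$dc  c
    3  bgeadeeefc$dcbcebge  e
    4  bgebgeadeeefc$dcbce  e
    5  c$dcbcebgebgeadeeef  f
    6  cbcebgebgeadeeefc$d  d
    7  cebgebgeadeeefc$dcb  b
    8  dcbcebgebgeadeeefc$  $
    9  deeefc$dcbcebgebgea  a
   10  eadeeefc$dcbcebgebg  g
   11  ebgeadeeefc$dcbcebg  g
   12  ebgebgeadeeefc$dcbc  c
   13  eeefc$dcbcebgebgead  d
   14  eefc$dcbcebgebgeade  e
   15  efc$dcbcebgebgeadee  e
   16  fc$dcbcebgebgeadeee  e
   17  geadeeefc$dcbcebgeb  b
   18  gebgeadeeefc$dcbceb  b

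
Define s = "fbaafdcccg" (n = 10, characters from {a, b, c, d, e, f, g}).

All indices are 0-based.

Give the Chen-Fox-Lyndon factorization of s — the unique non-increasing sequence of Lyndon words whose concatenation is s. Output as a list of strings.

emit factor 1: 'f' (i=0, period=1)
emit factor 2: 'b' (i=1, period=1)
emit factor 3: 'aafdcccg' (i=2, period=8)

["f", "b", "aafdcccg"]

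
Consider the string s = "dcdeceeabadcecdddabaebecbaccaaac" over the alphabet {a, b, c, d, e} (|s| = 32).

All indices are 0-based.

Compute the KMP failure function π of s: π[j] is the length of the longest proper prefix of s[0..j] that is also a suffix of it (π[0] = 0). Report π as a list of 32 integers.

[0, 0, 1, 0, 0, 0, 0, 0, 0, 0, 1, 2, 0, 0, 1, 1, 1, 0, 0, 0, 0, 0, 0, 0, 0, 0, 0, 0, 0, 0, 0, 0]

π[0] = 0
j=1 s[j]='c': π[1]=0 (border '')
j=2 s[j]='d': π[2]=1 (border 'd')
j=3 s[j]='e': k: 1→0; π[3]=0 (border '')
j=4 s[j]='c': π[4]=0 (border '')
j=5 s[j]='e': π[5]=0 (border '')
j=6 s[j]='e': π[6]=0 (border '')
j=7 s[j]='a': π[7]=0 (border '')
j=8 s[j]='b': π[8]=0 (border '')
j=9 s[j]='a': π[9]=0 (border '')
j=10 s[j]='d': π[10]=1 (border 'd')
j=11 s[j]='c': π[11]=2 (border 'dc')
j=12 s[j]='e': k: 2→0; π[12]=0 (border '')
j=13 s[j]='c': π[13]=0 (border '')
j=14 s[j]='d': π[14]=1 (border 'd')
j=15 s[j]='d': k: 1→0; π[15]=1 (border 'd')
j=16 s[j]='d': k: 1→0; π[16]=1 (border 'd')
j=17 s[j]='a': k: 1→0; π[17]=0 (border '')
j=18 s[j]='b': π[18]=0 (border '')
j=19 s[j]='a': π[19]=0 (border '')
j=20 s[j]='e': π[20]=0 (border '')
j=21 s[j]='b': π[21]=0 (border '')
j=22 s[j]='e': π[22]=0 (border '')
j=23 s[j]='c': π[23]=0 (border '')
j=24 s[j]='b': π[24]=0 (border '')
j=25 s[j]='a': π[25]=0 (border '')
j=26 s[j]='c': π[26]=0 (border '')
j=27 s[j]='c': π[27]=0 (border '')
j=28 s[j]='a': π[28]=0 (border '')
j=29 s[j]='a': π[29]=0 (border '')
j=30 s[j]='a': π[30]=0 (border '')
j=31 s[j]='c': π[31]=0 (border '')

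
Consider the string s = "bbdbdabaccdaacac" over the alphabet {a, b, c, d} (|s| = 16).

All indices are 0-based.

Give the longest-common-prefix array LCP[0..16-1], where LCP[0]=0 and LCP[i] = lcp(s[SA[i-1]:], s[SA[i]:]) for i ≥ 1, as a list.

rank→(start, suffix):
  0 → (11, 'aacac')
  1 → (5, 'abaccdaacac')
  2 → (14, 'ac')
  3 → (12, 'acac')
  4 → (7, 'accdaacac')
  5 → (6, 'baccdaacac')
  6 → (0, 'bbdbdabaccdaacac')
  7 → (3, 'bdabaccdaacac')
  8 → (1, 'bdbdabaccdaacac')
  9 → (15, 'c')
  10 → (13, 'cac')
  11 → (8, 'ccdaacac')
  12 → (9, 'cdaacac')
  13 → (10, 'daacac')
  14 → (4, 'dabaccdaacac')
  15 → (2, 'dbdabaccdaacac')

SA = [11, 5, 14, 12, 7, 6, 0, 3, 1, 15, 13, 8, 9, 10, 4, 2]
i: (SA[i-1],SA[i]) lcp shared
  1: (11,5) 1 'a'
  2: (5,14) 1 'a'
  3: (14,12) 2 'ac'
  4: (12,7) 2 'ac'
  5: (7,6) 0 ''
  6: (6,0) 1 'b'
  7: (0,3) 1 'b'
  8: (3,1) 2 'bd'
  9: (1,15) 0 ''
  10: (15,13) 1 'c'
  11: (13,8) 1 'c'
  12: (8,9) 1 'c'
  13: (9,10) 0 ''
  14: (10,4) 2 'da'
  15: (4,2) 1 'd'

[0, 1, 1, 2, 2, 0, 1, 1, 2, 0, 1, 1, 1, 0, 2, 1]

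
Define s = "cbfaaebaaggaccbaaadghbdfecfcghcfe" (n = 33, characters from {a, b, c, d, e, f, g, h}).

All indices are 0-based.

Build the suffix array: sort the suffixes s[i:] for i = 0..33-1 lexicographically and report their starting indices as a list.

[15, 16, 3, 7, 11, 17, 4, 8, 14, 6, 21, 1, 13, 0, 12, 25, 30, 27, 22, 18, 32, 5, 24, 2, 26, 31, 23, 10, 9, 19, 28, 20, 29]

rank→(start, suffix):
  0 → (15, 'aaadghbdfecfcghcfe')
  1 → (16, 'aadghbdfecfcghcfe')
  2 → (3, 'aaebaaggaccbaaadghbdfecfcghcfe')
  3 → (7, 'aaggaccbaaadghbdfecfcghcfe')
  4 → (11, 'accbaaadghbdfecfcghcfe')
  5 → (17, 'adghbdfecfcghcfe')
  6 → (4, 'aebaaggaccbaaadghbdfecfcghcfe')
  7 → (8, 'aggaccbaaadghbdfecfcghcfe')
  8 → (14, 'baaadghbdfecfcghcfe')
  9 → (6, 'baaggaccbaaadghbdfecfcghcfe')
  10 → (21, 'bdfecfcghcfe')
  11 → (1, 'bfaaebaaggaccbaaadghbdfecfcghcfe')
  12 → (13, 'cbaaadghbdfecfcghcfe')
  13 → (0, 'cbfaaebaaggaccbaaadghbdfecfcghcfe')
  14 → (12, 'ccbaaadghbdfecfcghcfe')
  15 → (25, 'cfcghcfe')
  16 → (30, 'cfe')
  17 → (27, 'cghcfe')
  18 → (22, 'dfecfcghcfe')
  19 → (18, 'dghbdfecfcghcfe')
  20 → (32, 'e')
  21 → (5, 'ebaaggaccbaaadghbdfecfcghcfe')
  22 → (24, 'ecfcghcfe')
  23 → (2, 'faaebaaggaccbaaadghbdfecfcghcfe')
  24 → (26, 'fcghcfe')
  25 → (31, 'fe')
  26 → (23, 'fecfcghcfe')
  27 → (10, 'gaccbaaadghbdfecfcghcfe')
  28 → (9, 'ggaccbaaadghbdfecfcghcfe')
  29 → (19, 'ghbdfecfcghcfe')
  30 → (28, 'ghcfe')
  31 → (20, 'hbdfecfcghcfe')
  32 → (29, 'hcfe')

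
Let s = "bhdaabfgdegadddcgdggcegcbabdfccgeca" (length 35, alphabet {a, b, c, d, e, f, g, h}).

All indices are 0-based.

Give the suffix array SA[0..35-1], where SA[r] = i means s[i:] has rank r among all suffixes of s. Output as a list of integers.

rank→(start, suffix):
  0 → (34, 'a')
  1 → (3, 'aabfgdegadddcgdggcegcbabdfccgeca')
  2 → (25, 'abdfccgeca')
  3 → (4, 'abfgdegadddcgdggcegcbabdfccgeca')
  4 → (11, 'adddcgdggcegcbabdfccgeca')
  5 → (24, 'babdfccgeca')
  6 → (26, 'bdfccgeca')
  7 → (5, 'bfgdegadddcgdggcegcbabdfccgeca')
  8 → (0, 'bhdaabfgdegadddcgdggcegcbabdfccgeca')
  9 → (33, 'ca')
  10 → (23, 'cbabdfccgeca')
  11 → (29, 'ccgeca')
  12 → (20, 'cegcbabdfccgeca')
  13 → (15, 'cgdggcegcbabdfccgeca')
  14 → (30, 'cgeca')
  15 → (2, 'daabfgdegadddcgdggcegcbabdfccgeca')
  16 → (14, 'dcgdggcegcbabdfccgeca')
  17 → (13, 'ddcgdggcegcbabdfccgeca')
  18 → (12, 'dddcgdggcegcbabdfccgeca')
  19 → (8, 'degadddcgdggcegcbabdfccgeca')
  20 → (27, 'dfccgeca')
  21 → (17, 'dggcegcbabdfccgeca')
  22 → (32, 'eca')
  23 → (9, 'egadddcgdggcegcbabdfccgeca')
  24 → (21, 'egcbabdfccgeca')
  25 → (28, 'fccgeca')
  26 → (6, 'fgdegadddcgdggcegcbabdfccgeca')
  27 → (10, 'gadddcgdggcegcbabdfccgeca')
  28 → (22, 'gcbabdfccgeca')
  29 → (19, 'gcegcbabdfccgeca')
  30 → (7, 'gdegadddcgdggcegcbabdfccgeca')
  31 → (16, 'gdggcegcbabdfccgeca')
  32 → (31, 'geca')
  33 → (18, 'ggcegcbabdfccgeca')
  34 → (1, 'hdaabfgdegadddcgdggcegcbabdfccgeca')

[34, 3, 25, 4, 11, 24, 26, 5, 0, 33, 23, 29, 20, 15, 30, 2, 14, 13, 12, 8, 27, 17, 32, 9, 21, 28, 6, 10, 22, 19, 7, 16, 31, 18, 1]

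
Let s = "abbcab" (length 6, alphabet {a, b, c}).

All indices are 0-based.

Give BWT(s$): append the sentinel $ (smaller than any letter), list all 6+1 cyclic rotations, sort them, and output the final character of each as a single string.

bc$aabb

rank  rotation last
    0  $abbcab  b
    1  ab$abbc  c
    2  abbcab$  $
    3  b$abbca  a
    4  bbcab$a  a
    5  bcab$ab  b
    6  cab$abb  b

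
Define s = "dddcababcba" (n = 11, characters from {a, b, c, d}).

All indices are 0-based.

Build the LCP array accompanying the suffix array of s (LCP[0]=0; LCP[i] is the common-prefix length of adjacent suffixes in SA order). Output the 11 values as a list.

sorted suffixes:
  #0 SA[0]=10  'a'
  #1 SA[1]=4  'ababcba'
  #2 SA[2]=6  'abcba'
  #3 SA[3]=9  'ba'
  #4 SA[4]=5  'babcba'
  #5 SA[5]=7  'bcba'
  #6 SA[6]=3  'cababcba'
  #7 SA[7]=8  'cba'
  #8 SA[8]=2  'dcababcba'
  #9 SA[9]=1  'ddcababcba'
  #10 SA[10]=0  'dddcababcba'

SA = [10, 4, 6, 9, 5, 7, 3, 8, 2, 1, 0]
i: (SA[i-1],SA[i]) lcp shared
  1: (10,4) 1 'a'
  2: (4,6) 2 'ab'
  3: (6,9) 0 ''
  4: (9,5) 2 'ba'
  5: (5,7) 1 'b'
  6: (7,3) 0 ''
  7: (3,8) 1 'c'
  8: (8,2) 0 ''
  9: (2,1) 1 'd'
  10: (1,0) 2 'dd'

[0, 1, 2, 0, 2, 1, 0, 1, 0, 1, 2]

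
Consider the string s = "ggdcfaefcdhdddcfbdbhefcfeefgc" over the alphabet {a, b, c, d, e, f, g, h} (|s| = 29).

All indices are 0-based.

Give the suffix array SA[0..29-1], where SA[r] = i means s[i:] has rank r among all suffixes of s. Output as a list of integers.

rank→(start, suffix):
  0 → (5, 'aefcdhdddcfbdbhefcfeefgc')
  1 → (16, 'bdbhefcfeefgc')
  2 → (18, 'bhefcfeefgc')
  3 → (28, 'c')
  4 → (8, 'cdhdddcfbdbhefcfeefgc')
  5 → (3, 'cfaefcdhdddcfbdbhefcfeefgc')
  6 → (14, 'cfbdbhefcfeefgc')
  7 → (22, 'cfeefgc')
  8 → (17, 'dbhefcfeefgc')
  9 → (2, 'dcfaefcdhdddcfbdbhefcfeefgc')
  10 → (13, 'dcfbdbhefcfeefgc')
  11 → (12, 'ddcfbdbhefcfeefgc')
  12 → (11, 'dddcfbdbhefcfeefgc')
  13 → (9, 'dhdddcfbdbhefcfeefgc')
  14 → (24, 'eefgc')
  15 → (6, 'efcdhdddcfbdbhefcfeefgc')
  16 → (20, 'efcfeefgc')
  17 → (25, 'efgc')
  18 → (4, 'faefcdhdddcfbdbhefcfeefgc')
  19 → (15, 'fbdbhefcfeefgc')
  20 → (7, 'fcdhdddcfbdbhefcfeefgc')
  21 → (21, 'fcfeefgc')
  22 → (23, 'feefgc')
  23 → (26, 'fgc')
  24 → (27, 'gc')
  25 → (1, 'gdcfaefcdhdddcfbdbhefcfeefgc')
  26 → (0, 'ggdcfaefcdhdddcfbdbhefcfeefgc')
  27 → (10, 'hdddcfbdbhefcfeefgc')
  28 → (19, 'hefcfeefgc')

[5, 16, 18, 28, 8, 3, 14, 22, 17, 2, 13, 12, 11, 9, 24, 6, 20, 25, 4, 15, 7, 21, 23, 26, 27, 1, 0, 10, 19]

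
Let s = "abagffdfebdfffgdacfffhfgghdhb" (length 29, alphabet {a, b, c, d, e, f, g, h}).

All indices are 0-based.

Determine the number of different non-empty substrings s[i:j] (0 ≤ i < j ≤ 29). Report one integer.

407

rank | idx | suffix
   0 |   0 | abagffdfebdfffgdacfffhfgghdhb
   1 |  16 | acfffhfgghdhb
   2 |   2 | agffdfebdfffgdacfffhfgghdhb
   3 |  28 | b
   4 |   1 | bagffdfebdfffgdacfffhfgghdhb
   5 |   9 | bdfffgdacfffhfgghdhb
   6 |  17 | cfffhfgghdhb
   7 |  15 | dacfffhfgghdhb
   8 |   6 | dfebdfffgdacfffhfgghdhb
   9 |  10 | dfffgdacfffhfgghdhb
  10 |  26 | dhb
  11 |   8 | ebdfffgdacfffhfgghdhb
  12 |   5 | fdfebdfffgdacfffhfgghdhb
  13 |   7 | febdfffgdacfffhfgghdhb
  14 |   4 | ffdfebdfffgdacfffhfgghdhb
  15 |  11 | fffgdacfffhfgghdhb
  16 |  18 | fffhfgghdhb
  17 |  12 | ffgdacfffhfgghdhb
  18 |  19 | ffhfgghdhb
  19 |  13 | fgdacfffhfgghdhb
  20 |  22 | fgghdhb
  21 |  20 | fhfgghdhb
  22 |  14 | gdacfffhfgghdhb
  23 |   3 | gffdfebdfffgdacfffhfgghdhb
  24 |  23 | gghdhb
  25 |  24 | ghdhb
  26 |  27 | hb
  27 |  25 | hdhb
  28 |  21 | hfgghdhb

SA = [0, 16, 2, 28, 1, 9, 17, 15, 6, 10, 26, 8, 5, 7, 4, 11, 18, 12, 19, 13, 22, 20, 14, 3, 23, 24, 27, 25, 21]
i: (SA[i-1],SA[i]) lcp shared
  1: (0,16) 1 'a'
  2: (16,2) 1 'a'
  3: (2,28) 0 ''
  4: (28,1) 1 'b'
  5: (1,9) 1 'b'
  6: (9,17) 0 ''
  7: (17,15) 0 ''
  8: (15,6) 1 'd'
  9: (6,10) 2 'df'
  10: (10,26) 1 'd'
  11: (26,8) 0 ''
  12: (8,5) 0 ''
  13: (5,7) 1 'f'
  14: (7,4) 1 'f'
  15: (4,11) 2 'ff'
  16: (11,18) 3 'fff'
  17: (18,12) 2 'ff'
  18: (12,19) 2 'ff'
  19: (19,13) 1 'f'
  20: (13,22) 2 'fg'
  21: (22,20) 1 'f'
  22: (20,14) 0 ''
  23: (14,3) 1 'g'
  24: (3,23) 1 'g'
  25: (23,24) 1 'g'
  26: (24,27) 0 ''
  27: (27,25) 1 'h'
  28: (25,21) 1 'h'

n(n+1)/2 = 29·30/2 = 435
Σ LCP = 0 + 1 + 1 + 0 + 1 + 1 + 0 + 0 + 1 + 2 + 1 + 0 + 0 + 1 + 1 + 2 + 3 + 2 + 2 + 1 + 2 + 1 + 0 + 1 + 1 + 1 + 0 + 1 + 1 = 28
distinct = 435 − 28 = 407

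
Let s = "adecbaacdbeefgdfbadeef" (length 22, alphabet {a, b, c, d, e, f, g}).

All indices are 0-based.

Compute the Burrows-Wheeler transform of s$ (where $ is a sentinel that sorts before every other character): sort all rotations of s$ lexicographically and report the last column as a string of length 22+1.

rank  rotation                 last
    0  $adecbaacdbeefgdfbadeef  f
    1  aacdbeefgdfbadeef$adecb  b
    2  acdbeefgdfbadeef$adecba  a
    3  adecbaacdbeefgdfbadeef$  $
    4  adeef$adecbaacdbeefgdfb  b
    5  baacdbeefgdfbadeef$adec  c
    6  badeef$adecbaacdbeefgdf  f
    7  beefgdfbadeef$adecbaacd  d
    8  cbaacdbeefgdfbadeef$ade  e
    9  cdbeefgdfbadeef$adecbaa  a
   10  dbeefgdfbadeef$adecbaac  c
   11  decbaacdbeefgdfbadeef$a  a
   12  deef$adecbaacdbeefgdfba  a
   13  dfbadeef$adecbaacdbeefg  g
   14  ecbaacdbeefgdfbadeef$ad  d
   15  eef$adecbaacdbeefgdfbad  d
   16  eefgdfbadeef$adecbaacdb  b
   17  ef$adecbaacdbeefgdfbade  e
   18  efgdfbadeef$adecbaacdbe  e
   19  f$adecbaacdbeefgdfbadee  e
   20  fbadeef$adecbaacdbeefgd  d
   21  fgdfbadeef$adecbaacdbee  e
   22  gdfbadeef$adecbaacdbeef  f

fba$bcfdeacaagddbeeedef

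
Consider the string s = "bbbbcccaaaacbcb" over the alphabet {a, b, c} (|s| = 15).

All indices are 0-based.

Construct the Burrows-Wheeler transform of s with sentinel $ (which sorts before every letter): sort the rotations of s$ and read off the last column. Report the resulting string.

rank  rotation          last
    0  $bbbbcccaaaacbcb  b
    1  aaaacbcb$bbbbccc  c
    2  aaacbcb$bbbbccca  a
    3  aacbcb$bbbbcccaa  a
    4  acbcb$bbbbcccaaa  a
    5  b$bbbbcccaaaacbc  c
    6  bbbbcccaaaacbcb$  $
    7  bbbcccaaaacbcb$b  b
    8  bbcccaaaacbcb$bb  b
    9  bcb$bbbbcccaaaac  c
   10  bcccaaaacbcb$bbb  b
   11  caaaacbcb$bbbbcc  c
   12  cb$bbbbcccaaaacb  b
   13  cbcb$bbbbcccaaaa  a
   14  ccaaaacbcb$bbbbc  c
   15  cccaaaacbcb$bbbb  b

bcaaac$bbcbcbacb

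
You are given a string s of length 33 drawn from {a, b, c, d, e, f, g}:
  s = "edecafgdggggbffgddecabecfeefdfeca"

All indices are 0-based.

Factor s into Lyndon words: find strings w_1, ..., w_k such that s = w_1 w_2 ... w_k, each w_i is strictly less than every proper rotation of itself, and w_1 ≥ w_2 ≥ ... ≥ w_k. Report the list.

["e", "de", "c", "afgdggggbffgddec", "abecfeefdfec", "a"]

emit factor 1: 'e' (i=0, period=1)
emit factor 2: 'de' (i=1, period=2)
emit factor 3: 'c' (i=3, period=1)
emit factor 4: 'afgdggggbffgddec' (i=4, period=16)
emit factor 5: 'abecfeefdfec' (i=20, period=12)
emit factor 6: 'a' (i=32, period=1)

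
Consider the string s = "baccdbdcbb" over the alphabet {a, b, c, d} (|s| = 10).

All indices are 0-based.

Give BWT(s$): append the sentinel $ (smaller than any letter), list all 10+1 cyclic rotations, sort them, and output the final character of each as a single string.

bbb$cddaccb

rank  rotation     last
    0  $baccdbdcbb  b
    1  accdbdcbb$b  b
    2  b$baccdbdcb  b
    3  baccdbdcbb$  $
    4  bb$baccdbdc  c
    5  bdcbb$baccd  d
    6  cbb$baccdbd  d
    7  ccdbdcbb$ba  a
    8  cdbdcbb$bac  c
    9  dbdcbb$bacc  c
   10  dcbb$baccdb  b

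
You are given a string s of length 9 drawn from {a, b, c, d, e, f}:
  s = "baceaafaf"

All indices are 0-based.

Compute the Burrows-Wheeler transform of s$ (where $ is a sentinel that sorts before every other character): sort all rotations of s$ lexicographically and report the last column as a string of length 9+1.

febfa$acaa

rank  rotation    last
    0  $baceaafaf  f
    1  aafaf$bace  e
    2  aceaafaf$b  b
    3  af$baceaaf  f
    4  afaf$bacea  a
    5  baceaafaf$  $
    6  ceaafaf$ba  a
    7  eaafaf$bac  c
    8  f$baceaafa  a
    9  faf$baceaa  a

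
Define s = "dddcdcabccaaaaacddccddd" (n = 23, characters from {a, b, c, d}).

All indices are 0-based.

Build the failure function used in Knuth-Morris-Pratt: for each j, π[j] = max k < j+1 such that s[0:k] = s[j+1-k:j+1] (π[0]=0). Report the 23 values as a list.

π[0] = 0
j=1 s[j]='d': π[1]=1 (border 'd')
j=2 s[j]='d': π[2]=2 (border 'dd')
j=3 s[j]='c': k: 2→1→0; π[3]=0 (border '')
j=4 s[j]='d': π[4]=1 (border 'd')
j=5 s[j]='c': k: 1→0; π[5]=0 (border '')
j=6 s[j]='a': π[6]=0 (border '')
j=7 s[j]='b': π[7]=0 (border '')
j=8 s[j]='c': π[8]=0 (border '')
j=9 s[j]='c': π[9]=0 (border '')
j=10 s[j]='a': π[10]=0 (border '')
j=11 s[j]='a': π[11]=0 (border '')
j=12 s[j]='a': π[12]=0 (border '')
j=13 s[j]='a': π[13]=0 (border '')
j=14 s[j]='a': π[14]=0 (border '')
j=15 s[j]='c': π[15]=0 (border '')
j=16 s[j]='d': π[16]=1 (border 'd')
j=17 s[j]='d': π[17]=2 (border 'dd')
j=18 s[j]='c': k: 2→1→0; π[18]=0 (border '')
j=19 s[j]='c': π[19]=0 (border '')
j=20 s[j]='d': π[20]=1 (border 'd')
j=21 s[j]='d': π[21]=2 (border 'dd')
j=22 s[j]='d': π[22]=3 (border 'ddd')

[0, 1, 2, 0, 1, 0, 0, 0, 0, 0, 0, 0, 0, 0, 0, 0, 1, 2, 0, 0, 1, 2, 3]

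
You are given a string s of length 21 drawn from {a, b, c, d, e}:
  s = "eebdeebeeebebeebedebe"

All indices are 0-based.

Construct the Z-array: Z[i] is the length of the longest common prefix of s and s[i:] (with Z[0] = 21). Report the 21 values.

Z[0]=21
i=1: outside box; Z[1]=1 scan→box=[1,2)
i=2: outside box; Z[2]=0
i=3: outside box; Z[3]=0
i=4: outside box; Z[4]=3 scan→box=[4,7)
i=5: min(r-i=2, Z[1]=1)=1; Z[5]=1
i=6: min(r-i=1, Z[2]=0)=0; Z[6]=0
i=7: outside box; Z[7]=2 scan→box=[7,9)
i=8: min(r-i=1, Z[1]=1)=1; Z[8]=3 scan→box=[8,11)
i=9: min(r-i=2, Z[1]=1)=1; Z[9]=1
i=10: min(r-i=1, Z[2]=0)=0; Z[10]=0
i=11: outside box; Z[11]=1 scan→box=[11,12)
i=12: outside box; Z[12]=0
i=13: outside box; Z[13]=3 scan→box=[13,16)
i=14: min(r-i=2, Z[1]=1)=1; Z[14]=1
i=15: min(r-i=1, Z[2]=0)=0; Z[15]=0
i=16: outside box; Z[16]=1 scan→box=[16,17)
i=17: outside box; Z[17]=0
i=18: outside box; Z[18]=1 scan→box=[18,19)
i=19: outside box; Z[19]=0
i=20: outside box; Z[20]=1 scan→box=[20,21)

[21, 1, 0, 0, 3, 1, 0, 2, 3, 1, 0, 1, 0, 3, 1, 0, 1, 0, 1, 0, 1]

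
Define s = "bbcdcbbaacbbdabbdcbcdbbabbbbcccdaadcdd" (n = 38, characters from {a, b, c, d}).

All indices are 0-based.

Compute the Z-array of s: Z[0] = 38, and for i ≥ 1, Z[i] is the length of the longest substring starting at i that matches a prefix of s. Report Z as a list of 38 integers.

[38, 1, 0, 0, 0, 2, 1, 0, 0, 0, 2, 1, 0, 0, 2, 1, 0, 0, 1, 0, 0, 2, 1, 0, 2, 2, 3, 1, 0, 0, 0, 0, 0, 0, 0, 0, 0, 0]

Z[0]=38
i=1: outside box; Z[1]=1 scan→box=[1,2)
i=2: outside box; Z[2]=0
i=3: outside box; Z[3]=0
i=4: outside box; Z[4]=0
i=5: outside box; Z[5]=2 scan→box=[5,7)
i=6: min(r-i=1, Z[1]=1)=1; Z[6]=1
i=7: outside box; Z[7]=0
i=8: outside box; Z[8]=0
i=9: outside box; Z[9]=0
i=10: outside box; Z[10]=2 scan→box=[10,12)
i=11: min(r-i=1, Z[1]=1)=1; Z[11]=1
i=12: outside box; Z[12]=0
i=13: outside box; Z[13]=0
i=14: outside box; Z[14]=2 scan→box=[14,16)
i=15: min(r-i=1, Z[1]=1)=1; Z[15]=1
i=16: outside box; Z[16]=0
i=17: outside box; Z[17]=0
i=18: outside box; Z[18]=1 scan→box=[18,19)
i=19: outside box; Z[19]=0
i=20: outside box; Z[20]=0
i=21: outside box; Z[21]=2 scan→box=[21,23)
i=22: min(r-i=1, Z[1]=1)=1; Z[22]=1
i=23: outside box; Z[23]=0
i=24: outside box; Z[24]=2 scan→box=[24,26)
i=25: min(r-i=1, Z[1]=1)=1; Z[25]=2 scan→box=[25,27)
i=26: min(r-i=1, Z[1]=1)=1; Z[26]=3 scan→box=[26,29)
i=27: min(r-i=2, Z[1]=1)=1; Z[27]=1
i=28: min(r-i=1, Z[2]=0)=0; Z[28]=0
i=29: outside box; Z[29]=0
i=30: outside box; Z[30]=0
i=31: outside box; Z[31]=0
i=32: outside box; Z[32]=0
i=33: outside box; Z[33]=0
i=34: outside box; Z[34]=0
i=35: outside box; Z[35]=0
i=36: outside box; Z[36]=0
i=37: outside box; Z[37]=0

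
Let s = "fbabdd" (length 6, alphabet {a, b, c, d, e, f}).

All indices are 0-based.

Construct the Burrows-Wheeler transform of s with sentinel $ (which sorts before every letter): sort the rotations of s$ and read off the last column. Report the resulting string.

rank  rotation last
    0  $fbabdd  d
    1  abdd$fb  b
    2  babdd$f  f
    3  bdd$fba  a
    4  d$fbabd  d
    5  dd$fbab  b
    6  fbabdd$  $

dbfadb$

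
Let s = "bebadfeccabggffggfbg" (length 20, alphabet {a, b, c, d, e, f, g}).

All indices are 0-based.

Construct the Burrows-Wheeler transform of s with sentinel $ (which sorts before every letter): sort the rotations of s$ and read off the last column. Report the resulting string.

gcbe$faceabfgdgfbggfb

rank  rotation               last
    0  $bebadfeccabggffggfbg  g
    1  abggffggfbg$bebadfecc  c
    2  adfeccabggffggfbg$beb  b
    3  badfeccabggffggfbg$be  e
    4  bebadfeccabggffggfbg$  $
    5  bg$bebadfeccabggffggf  f
    6  bggffggfbg$bebadfecca  a
    7  cabggffggfbg$bebadfec  c
    8  ccabggffggfbg$bebadfe  e
    9  dfeccabggffggfbg$beba  a
   10  ebadfeccabggffggfbg$b  b
   11  eccabggffggfbg$bebadf  f
   12  fbg$bebadfeccabggffgg  g
   13  feccabggffggfbg$bebad  d
   14  ffggfbg$bebadfeccabgg  g
   15  fggfbg$bebadfeccabggf  f
   16  g$bebadfeccabggffggfb  b
   17  gfbg$bebadfeccabggffg  g
   18  gffggfbg$bebadfeccabg  g
   19  ggfbg$bebadfeccabggff  f
   20  ggffggfbg$bebadfeccab  b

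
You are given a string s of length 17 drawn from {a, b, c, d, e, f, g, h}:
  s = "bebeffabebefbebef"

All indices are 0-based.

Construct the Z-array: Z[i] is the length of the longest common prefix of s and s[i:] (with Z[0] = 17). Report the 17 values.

[17, 0, 2, 0, 0, 0, 0, 5, 0, 2, 0, 0, 5, 0, 2, 0, 0]

Z[0]=17
i=1: outside box; Z[1]=0
i=2: outside box; Z[2]=2 grow→box=[2,4)
i=3: min(r-i=1, Z[1]=0)=0; Z[3]=0
i=4: outside box; Z[4]=0
i=5: outside box; Z[5]=0
i=6: outside box; Z[6]=0
i=7: outside box; Z[7]=5 grow→box=[7,12)
i=8: min(r-i=4, Z[1]=0)=0; Z[8]=0
i=9: min(r-i=3, Z[2]=2)=2; Z[9]=2
i=10: min(r-i=2, Z[3]=0)=0; Z[10]=0
i=11: min(r-i=1, Z[4]=0)=0; Z[11]=0
i=12: outside box; Z[12]=5 grow→box=[12,17)
i=13: min(r-i=4, Z[1]=0)=0; Z[13]=0
i=14: min(r-i=3, Z[2]=2)=2; Z[14]=2
i=15: min(r-i=2, Z[3]=0)=0; Z[15]=0
i=16: min(r-i=1, Z[4]=0)=0; Z[16]=0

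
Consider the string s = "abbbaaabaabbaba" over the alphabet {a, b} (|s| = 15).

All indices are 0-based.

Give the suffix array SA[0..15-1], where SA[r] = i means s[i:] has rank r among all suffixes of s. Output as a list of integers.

rank | idx | suffix
   0 |  14 | a
   1 |   4 | aaabaabbaba
   2 |   5 | aabaabbaba
   3 |   8 | aabbaba
   4 |  12 | aba
   5 |   6 | abaabbaba
   6 |   9 | abbaba
   7 |   0 | abbbaaabaabbaba
   8 |  13 | ba
   9 |   3 | baaabaabbaba
  10 |   7 | baabbaba
  11 |  11 | baba
  12 |   2 | bbaaabaabbaba
  13 |  10 | bbaba
  14 |   1 | bbbaaabaabbaba

[14, 4, 5, 8, 12, 6, 9, 0, 13, 3, 7, 11, 2, 10, 1]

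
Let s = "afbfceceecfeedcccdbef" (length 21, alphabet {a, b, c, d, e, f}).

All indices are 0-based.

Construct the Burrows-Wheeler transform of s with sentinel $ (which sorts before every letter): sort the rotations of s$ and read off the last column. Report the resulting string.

rank  rotation                last
    0  $afbfceceecfeedcccdbef  f
    1  afbfceceecfeedcccdbef$  $
    2  bef$afbfceceecfeedcccd  d
    3  bfceceecfeedcccdbef$af  f
    4  cccdbef$afbfceceecfeed  d
    5  ccdbef$afbfceceecfeedc  c
    6  cdbef$afbfceceecfeedcc  c
    7  ceceecfeedcccdbef$afbf  f
    8  ceecfeedcccdbef$afbfce  e
    9  cfeedcccdbef$afbfcecee  e
   10  dbef$afbfceceecfeedccc  c
   11  dcccdbef$afbfceceecfee  e
   12  eceecfeedcccdbef$afbfc  c
   13  ecfeedcccdbef$afbfcece  e
   14  edcccdbef$afbfceceecfe  e
   15  eecfeedcccdbef$afbfcec  c
   16  eedcccdbef$afbfceceecf  f
   17  ef$afbfceceecfeedcccdb  b
   18  f$afbfceceecfeedcccdbe  e
   19  fbfceceecfeedcccdbef$a  a
   20  fceceecfeedcccdbef$afb  b
   21  feedcccdbef$afbfceceec  c

f$dfdccfeececeecfbeabc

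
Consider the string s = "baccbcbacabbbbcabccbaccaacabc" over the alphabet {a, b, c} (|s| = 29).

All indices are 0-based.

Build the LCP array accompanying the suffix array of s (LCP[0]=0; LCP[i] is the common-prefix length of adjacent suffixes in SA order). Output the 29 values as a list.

rank→(start, suffix):
  0 → (23, 'aacabc')
  1 → (9, 'abbbbcabccbaccaacabc')
  2 → (26, 'abc')
  3 → (15, 'abccbaccaacabc')
  4 → (7, 'acabbbbcabccbaccaacabc')
  5 → (24, 'acabc')
  6 → (20, 'accaacabc')
  7 → (1, 'accbcbacabbbbcabccbaccaacabc')
  8 → (6, 'bacabbbbcabccbaccaacabc')
  9 → (19, 'baccaacabc')
  10 → (0, 'baccbcbacabbbbcabccbaccaacabc')
  11 → (10, 'bbbbcabccbaccaacabc')
  12 → (11, 'bbbcabccbaccaacabc')
  13 → (12, 'bbcabccbaccaacabc')
  14 → (27, 'bc')
  15 → (13, 'bcabccbaccaacabc')
  16 → (4, 'bcbacabbbbcabccbaccaacabc')
  17 → (16, 'bccbaccaacabc')
  18 → (28, 'c')
  19 → (22, 'caacabc')
  20 → (8, 'cabbbbcabccbaccaacabc')
  21 → (25, 'cabc')
  22 → (14, 'cabccbaccaacabc')
  23 → (5, 'cbacabbbbcabccbaccaacabc')
  24 → (18, 'cbaccaacabc')
  25 → (3, 'cbcbacabbbbcabccbaccaacabc')
  26 → (21, 'ccaacabc')
  27 → (17, 'ccbaccaacabc')
  28 → (2, 'ccbcbacabbbbcabccbaccaacabc')

SA = [23, 9, 26, 15, 7, 24, 20, 1, 6, 19, 0, 10, 11, 12, 27, 13, 4, 16, 28, 22, 8, 25, 14, 5, 18, 3, 21, 17, 2]
[i] adj suffixes → lcp
  [1] 23/9 → 1 ('a')
  [2] 9/26 → 2 ('ab')
  [3] 26/15 → 3 ('abc')
  [4] 15/7 → 1 ('a')
  [5] 7/24 → 4 ('acab')
  [6] 24/20 → 2 ('ac')
  [7] 20/1 → 3 ('acc')
  [8] 1/6 → 0 ('')
  [9] 6/19 → 3 ('bac')
  [10] 19/0 → 4 ('bacc')
  [11] 0/10 → 1 ('b')
  [12] 10/11 → 3 ('bbb')
  [13] 11/12 → 2 ('bb')
  [14] 12/27 → 1 ('b')
  [15] 27/13 → 2 ('bc')
  [16] 13/4 → 2 ('bc')
  [17] 4/16 → 2 ('bc')
  [18] 16/28 → 0 ('')
  [19] 28/22 → 1 ('c')
  [20] 22/8 → 2 ('ca')
  [21] 8/25 → 3 ('cab')
  [22] 25/14 → 4 ('cabc')
  [23] 14/5 → 1 ('c')
  [24] 5/18 → 4 ('cbac')
  [25] 18/3 → 2 ('cb')
  [26] 3/21 → 1 ('c')
  [27] 21/17 → 2 ('cc')
  [28] 17/2 → 3 ('ccb')

[0, 1, 2, 3, 1, 4, 2, 3, 0, 3, 4, 1, 3, 2, 1, 2, 2, 2, 0, 1, 2, 3, 4, 1, 4, 2, 1, 2, 3]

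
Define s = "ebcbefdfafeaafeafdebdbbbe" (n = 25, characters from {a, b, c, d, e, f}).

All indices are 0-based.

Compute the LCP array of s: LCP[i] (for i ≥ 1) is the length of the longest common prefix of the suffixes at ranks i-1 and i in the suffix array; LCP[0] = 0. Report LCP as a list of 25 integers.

rank→(start, suffix):
  0 → (11, 'aafeafdebdbbbe')
  1 → (15, 'afdebdbbbe')
  2 → (8, 'afeaafeafdebdbbbe')
  3 → (12, 'afeafdebdbbbe')
  4 → (21, 'bbbe')
  5 → (22, 'bbe')
  6 → (1, 'bcbefdfafeaafeafdebdbbbe')
  7 → (19, 'bdbbbe')
  8 → (23, 'be')
  9 → (3, 'befdfafeaafeafdebdbbbe')
  10 → (2, 'cbefdfafeaafeafdebdbbbe')
  11 → (20, 'dbbbe')
  12 → (17, 'debdbbbe')
  13 → (6, 'dfafeaafeafdebdbbbe')
  14 → (24, 'e')
  15 → (10, 'eaafeafdebdbbbe')
  16 → (14, 'eafdebdbbbe')
  17 → (0, 'ebcbefdfafeaafeafdebdbbbe')
  18 → (18, 'ebdbbbe')
  19 → (4, 'efdfafeaafeafdebdbbbe')
  20 → (7, 'fafeaafeafdebdbbbe')
  21 → (16, 'fdebdbbbe')
  22 → (5, 'fdfafeaafeafdebdbbbe')
  23 → (9, 'feaafeafdebdbbbe')
  24 → (13, 'feafdebdbbbe')

SA = [11, 15, 8, 12, 21, 22, 1, 19, 23, 3, 2, 20, 17, 6, 24, 10, 14, 0, 18, 4, 7, 16, 5, 9, 13]
rank  pair      lcp
   1  s[11:],s[15:]  1  'a'
   2  s[15:],s[8:]  2  'af'
   3  s[8:],s[12:]  4  'afea'
   4  s[12:],s[21:]  0  ''
   5  s[21:],s[22:]  2  'bb'
   6  s[22:],s[1:]  1  'b'
   7  s[1:],s[19:]  1  'b'
   8  s[19:],s[23:]  1  'b'
   9  s[23:],s[3:]  2  'be'
  10  s[3:],s[2:]  0  ''
  11  s[2:],s[20:]  0  ''
  12  s[20:],s[17:]  1  'd'
  13  s[17:],s[6:]  1  'd'
  14  s[6:],s[24:]  0  ''
  15  s[24:],s[10:]  1  'e'
  16  s[10:],s[14:]  2  'ea'
  17  s[14:],s[0:]  1  'e'
  18  s[0:],s[18:]  2  'eb'
  19  s[18:],s[4:]  1  'e'
  20  s[4:],s[7:]  0  ''
  21  s[7:],s[16:]  1  'f'
  22  s[16:],s[5:]  2  'fd'
  23  s[5:],s[9:]  1  'f'
  24  s[9:],s[13:]  3  'fea'

[0, 1, 2, 4, 0, 2, 1, 1, 1, 2, 0, 0, 1, 1, 0, 1, 2, 1, 2, 1, 0, 1, 2, 1, 3]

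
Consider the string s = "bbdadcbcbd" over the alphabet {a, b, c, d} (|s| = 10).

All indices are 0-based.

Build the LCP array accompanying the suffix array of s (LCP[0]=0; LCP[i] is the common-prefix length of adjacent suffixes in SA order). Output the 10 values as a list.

sorted suffixes:
  #0 SA[0]=3  'adcbcbd'
  #1 SA[1]=0  'bbdadcbcbd'
  #2 SA[2]=6  'bcbd'
  #3 SA[3]=8  'bd'
  #4 SA[4]=1  'bdadcbcbd'
  #5 SA[5]=5  'cbcbd'
  #6 SA[6]=7  'cbd'
  #7 SA[7]=9  'd'
  #8 SA[8]=2  'dadcbcbd'
  #9 SA[9]=4  'dcbcbd'

SA = [3, 0, 6, 8, 1, 5, 7, 9, 2, 4]
[i] adj suffixes → lcp
  [1] 3/0 → 0 ('')
  [2] 0/6 → 1 ('b')
  [3] 6/8 → 1 ('b')
  [4] 8/1 → 2 ('bd')
  [5] 1/5 → 0 ('')
  [6] 5/7 → 2 ('cb')
  [7] 7/9 → 0 ('')
  [8] 9/2 → 1 ('d')
  [9] 2/4 → 1 ('d')

[0, 0, 1, 1, 2, 0, 2, 0, 1, 1]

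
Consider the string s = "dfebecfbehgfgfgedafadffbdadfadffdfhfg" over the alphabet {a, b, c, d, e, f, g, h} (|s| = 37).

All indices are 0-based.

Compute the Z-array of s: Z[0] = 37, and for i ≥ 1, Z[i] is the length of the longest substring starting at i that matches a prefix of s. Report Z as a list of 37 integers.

[37, 0, 0, 0, 0, 0, 0, 0, 0, 0, 0, 0, 0, 0, 0, 0, 1, 0, 0, 0, 2, 0, 0, 0, 1, 0, 2, 0, 0, 2, 0, 0, 2, 0, 0, 0, 0]

Z[0]=37
i=1: fresh scan; Z[1]=0
i=2: fresh scan; Z[2]=0
i=3: fresh scan; Z[3]=0
i=4: fresh scan; Z[4]=0
i=5: fresh scan; Z[5]=0
i=6: fresh scan; Z[6]=0
i=7: fresh scan; Z[7]=0
i=8: fresh scan; Z[8]=0
i=9: fresh scan; Z[9]=0
i=10: fresh scan; Z[10]=0
i=11: fresh scan; Z[11]=0
i=12: fresh scan; Z[12]=0
i=13: fresh scan; Z[13]=0
i=14: fresh scan; Z[14]=0
i=15: fresh scan; Z[15]=0
i=16: fresh scan; Z[16]=1 extend→box=[16,17)
i=17: fresh scan; Z[17]=0
i=18: fresh scan; Z[18]=0
i=19: fresh scan; Z[19]=0
i=20: fresh scan; Z[20]=2 extend→box=[20,22)
i=21: min(r-i=1, Z[1]=0)=0; Z[21]=0
i=22: fresh scan; Z[22]=0
i=23: fresh scan; Z[23]=0
i=24: fresh scan; Z[24]=1 extend→box=[24,25)
i=25: fresh scan; Z[25]=0
i=26: fresh scan; Z[26]=2 extend→box=[26,28)
i=27: min(r-i=1, Z[1]=0)=0; Z[27]=0
i=28: fresh scan; Z[28]=0
i=29: fresh scan; Z[29]=2 extend→box=[29,31)
i=30: min(r-i=1, Z[1]=0)=0; Z[30]=0
i=31: fresh scan; Z[31]=0
i=32: fresh scan; Z[32]=2 extend→box=[32,34)
i=33: min(r-i=1, Z[1]=0)=0; Z[33]=0
i=34: fresh scan; Z[34]=0
i=35: fresh scan; Z[35]=0
i=36: fresh scan; Z[36]=0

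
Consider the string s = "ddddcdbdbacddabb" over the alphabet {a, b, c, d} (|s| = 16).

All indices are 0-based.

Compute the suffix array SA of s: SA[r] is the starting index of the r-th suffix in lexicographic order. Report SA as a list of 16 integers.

sorted suffixes:
  #0 SA[0]=13  'abb'
  #1 SA[1]=9  'acddabb'
  #2 SA[2]=15  'b'
  #3 SA[3]=8  'bacddabb'
  #4 SA[4]=14  'bb'
  #5 SA[5]=6  'bdbacddabb'
  #6 SA[6]=4  'cdbdbacddabb'
  #7 SA[7]=10  'cddabb'
  #8 SA[8]=12  'dabb'
  #9 SA[9]=7  'dbacddabb'
  #10 SA[10]=5  'dbdbacddabb'
  #11 SA[11]=3  'dcdbdbacddabb'
  #12 SA[12]=11  'ddabb'
  #13 SA[13]=2  'ddcdbdbacddabb'
  #14 SA[14]=1  'dddcdbdbacddabb'
  #15 SA[15]=0  'ddddcdbdbacddabb'

[13, 9, 15, 8, 14, 6, 4, 10, 12, 7, 5, 3, 11, 2, 1, 0]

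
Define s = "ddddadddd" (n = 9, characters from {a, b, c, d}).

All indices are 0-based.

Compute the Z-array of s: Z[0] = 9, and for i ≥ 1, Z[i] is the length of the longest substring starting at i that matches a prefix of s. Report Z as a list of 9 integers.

Z[0]=9
i=1: i≥r, start 0; Z[1]=3 scan→box=[1,4)
i=2: min(r-i=2, Z[1]=3)=2; Z[2]=2
i=3: min(r-i=1, Z[2]=2)=1; Z[3]=1
i=4: i≥r, start 0; Z[4]=0
i=5: i≥r, start 0; Z[5]=4 scan→box=[5,9)
i=6: min(r-i=3, Z[1]=3)=3; Z[6]=3
i=7: min(r-i=2, Z[2]=2)=2; Z[7]=2
i=8: min(r-i=1, Z[3]=1)=1; Z[8]=1

[9, 3, 2, 1, 0, 4, 3, 2, 1]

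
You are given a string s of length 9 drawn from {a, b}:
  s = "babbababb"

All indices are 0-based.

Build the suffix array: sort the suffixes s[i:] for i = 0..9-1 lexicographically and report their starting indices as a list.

rank | idx | suffix
   0 |   4 | ababb
   1 |   6 | abb
   2 |   1 | abbababb
   3 |   8 | b
   4 |   3 | bababb
   5 |   5 | babb
   6 |   0 | babbababb
   7 |   7 | bb
   8 |   2 | bbababb

[4, 6, 1, 8, 3, 5, 0, 7, 2]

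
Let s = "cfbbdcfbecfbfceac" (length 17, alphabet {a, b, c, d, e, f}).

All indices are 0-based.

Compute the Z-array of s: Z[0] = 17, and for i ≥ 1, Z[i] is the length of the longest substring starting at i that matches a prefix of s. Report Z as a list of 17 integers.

Z[0]=17
i=1: i≥r, start 0; Z[1]=0
i=2: i≥r, start 0; Z[2]=0
i=3: i≥r, start 0; Z[3]=0
i=4: i≥r, start 0; Z[4]=0
i=5: i≥r, start 0; Z[5]=3 grow→box=[5,8)
i=6: min(r-i=2, Z[1]=0)=0; Z[6]=0
i=7: min(r-i=1, Z[2]=0)=0; Z[7]=0
i=8: i≥r, start 0; Z[8]=0
i=9: i≥r, start 0; Z[9]=3 grow→box=[9,12)
i=10: min(r-i=2, Z[1]=0)=0; Z[10]=0
i=11: min(r-i=1, Z[2]=0)=0; Z[11]=0
i=12: i≥r, start 0; Z[12]=0
i=13: i≥r, start 0; Z[13]=1 grow→box=[13,14)
i=14: i≥r, start 0; Z[14]=0
i=15: i≥r, start 0; Z[15]=0
i=16: i≥r, start 0; Z[16]=1 grow→box=[16,17)

[17, 0, 0, 0, 0, 3, 0, 0, 0, 3, 0, 0, 0, 1, 0, 0, 1]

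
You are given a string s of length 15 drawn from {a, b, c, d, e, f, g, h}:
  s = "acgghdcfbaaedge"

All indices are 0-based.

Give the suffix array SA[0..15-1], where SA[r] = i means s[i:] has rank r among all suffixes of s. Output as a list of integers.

[9, 0, 10, 8, 6, 1, 5, 12, 14, 11, 7, 13, 2, 3, 4]

rank→(start, suffix):
  0 → (9, 'aaedge')
  1 → (0, 'acgghdcfbaaedge')
  2 → (10, 'aedge')
  3 → (8, 'baaedge')
  4 → (6, 'cfbaaedge')
  5 → (1, 'cgghdcfbaaedge')
  6 → (5, 'dcfbaaedge')
  7 → (12, 'dge')
  8 → (14, 'e')
  9 → (11, 'edge')
  10 → (7, 'fbaaedge')
  11 → (13, 'ge')
  12 → (2, 'gghdcfbaaedge')
  13 → (3, 'ghdcfbaaedge')
  14 → (4, 'hdcfbaaedge')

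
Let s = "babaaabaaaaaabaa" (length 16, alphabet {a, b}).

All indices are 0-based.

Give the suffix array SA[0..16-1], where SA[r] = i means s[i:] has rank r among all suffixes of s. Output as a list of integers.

rank | idx | suffix
   0 |  15 | a
   1 |  14 | aa
   2 |   7 | aaaaaabaa
   3 |   8 | aaaaabaa
   4 |   9 | aaaabaa
   5 |  10 | aaabaa
   6 |   3 | aaabaaaaaabaa
   7 |  11 | aabaa
   8 |   4 | aabaaaaaabaa
   9 |  12 | abaa
  10 |   5 | abaaaaaabaa
  11 |   1 | abaaabaaaaaabaa
  12 |  13 | baa
  13 |   6 | baaaaaabaa
  14 |   2 | baaabaaaaaabaa
  15 |   0 | babaaabaaaaaabaa

[15, 14, 7, 8, 9, 10, 3, 11, 4, 12, 5, 1, 13, 6, 2, 0]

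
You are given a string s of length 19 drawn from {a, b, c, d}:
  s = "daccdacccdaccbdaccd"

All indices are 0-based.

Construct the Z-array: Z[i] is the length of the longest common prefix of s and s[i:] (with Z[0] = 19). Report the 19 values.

[19, 0, 0, 0, 4, 0, 0, 0, 0, 4, 0, 0, 0, 0, 5, 0, 0, 0, 1]

Z[0]=19
i=1: i≥r, start 0; Z[1]=0
i=2: i≥r, start 0; Z[2]=0
i=3: i≥r, start 0; Z[3]=0
i=4: i≥r, start 0; Z[4]=4 scan→box=[4,8)
i=5: min(r-i=3, Z[1]=0)=0; Z[5]=0
i=6: min(r-i=2, Z[2]=0)=0; Z[6]=0
i=7: min(r-i=1, Z[3]=0)=0; Z[7]=0
i=8: i≥r, start 0; Z[8]=0
i=9: i≥r, start 0; Z[9]=4 scan→box=[9,13)
i=10: min(r-i=3, Z[1]=0)=0; Z[10]=0
i=11: min(r-i=2, Z[2]=0)=0; Z[11]=0
i=12: min(r-i=1, Z[3]=0)=0; Z[12]=0
i=13: i≥r, start 0; Z[13]=0
i=14: i≥r, start 0; Z[14]=5 scan→box=[14,19)
i=15: min(r-i=4, Z[1]=0)=0; Z[15]=0
i=16: min(r-i=3, Z[2]=0)=0; Z[16]=0
i=17: min(r-i=2, Z[3]=0)=0; Z[17]=0
i=18: min(r-i=1, Z[4]=4)=1; Z[18]=1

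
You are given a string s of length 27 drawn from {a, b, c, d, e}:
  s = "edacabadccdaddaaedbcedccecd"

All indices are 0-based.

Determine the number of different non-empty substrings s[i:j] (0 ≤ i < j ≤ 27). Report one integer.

346

rank | idx | suffix
   0 |  14 | aaedbcedccecd
   1 |   4 | abadccdaddaaedbcedccecd
   2 |   2 | acabadccdaddaaedbcedccecd
   3 |   6 | adccdaddaaedbcedccecd
   4 |  11 | addaaedbcedccecd
   5 |  15 | aedbcedccecd
   6 |   5 | badccdaddaaedbcedccecd
   7 |  18 | bcedccecd
   8 |   3 | cabadccdaddaaedbcedccecd
   9 |   8 | ccdaddaaedbcedccecd
  10 |  22 | ccecd
  11 |  25 | cd
  12 |   9 | cdaddaaedbcedccecd
  13 |  23 | cecd
  14 |  19 | cedccecd
  15 |  26 | d
  16 |  13 | daaedbcedccecd
  17 |   1 | dacabadccdaddaaedbcedccecd
  18 |  10 | daddaaedbcedccecd
  19 |  17 | dbcedccecd
  20 |   7 | dccdaddaaedbcedccecd
  21 |  21 | dccecd
  22 |  12 | ddaaedbcedccecd
  23 |  24 | ecd
  24 |   0 | edacabadccdaddaaedbcedccecd
  25 |  16 | edbcedccecd
  26 |  20 | edccecd

SA = [14, 4, 2, 6, 11, 15, 5, 18, 3, 8, 22, 25, 9, 23, 19, 26, 13, 1, 10, 17, 7, 21, 12, 24, 0, 16, 20]
rank  pair      lcp
   1  s[14:],s[4:]  1  'a'
   2  s[4:],s[2:]  1  'a'
   3  s[2:],s[6:]  1  'a'
   4  s[6:],s[11:]  2  'ad'
   5  s[11:],s[15:]  1  'a'
   6  s[15:],s[5:]  0  ''
   7  s[5:],s[18:]  1  'b'
   8  s[18:],s[3:]  0  ''
   9  s[3:],s[8:]  1  'c'
  10  s[8:],s[22:]  2  'cc'
  11  s[22:],s[25:]  1  'c'
  12  s[25:],s[9:]  2  'cd'
  13  s[9:],s[23:]  1  'c'
  14  s[23:],s[19:]  2  'ce'
  15  s[19:],s[26:]  0  ''
  16  s[26:],s[13:]  1  'd'
  17  s[13:],s[1:]  2  'da'
  18  s[1:],s[10:]  2  'da'
  19  s[10:],s[17:]  1  'd'
  20  s[17:],s[7:]  1  'd'
  21  s[7:],s[21:]  3  'dcc'
  22  s[21:],s[12:]  1  'd'
  23  s[12:],s[24:]  0  ''
  24  s[24:],s[0:]  1  'e'
  25  s[0:],s[16:]  2  'ed'
  26  s[16:],s[20:]  2  'ed'

n(n+1)/2 = 27·28/2 = 378
Σ LCP = 0 + 1 + 1 + 1 + 2 + 1 + 0 + 1 + 0 + 1 + 2 + 1 + 2 + 1 + 2 + 0 + 1 + 2 + 2 + 1 + 1 + 3 + 1 + 0 + 1 + 2 + 2 = 32
distinct = 378 − 32 = 346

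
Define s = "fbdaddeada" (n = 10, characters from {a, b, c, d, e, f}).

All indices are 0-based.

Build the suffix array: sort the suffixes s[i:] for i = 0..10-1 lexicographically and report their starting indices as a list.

rank | idx | suffix
   0 |   9 | a
   1 |   7 | ada
   2 |   3 | addeada
   3 |   1 | bdaddeada
   4 |   8 | da
   5 |   2 | daddeada
   6 |   4 | ddeada
   7 |   5 | deada
   8 |   6 | eada
   9 |   0 | fbdaddeada

[9, 7, 3, 1, 8, 2, 4, 5, 6, 0]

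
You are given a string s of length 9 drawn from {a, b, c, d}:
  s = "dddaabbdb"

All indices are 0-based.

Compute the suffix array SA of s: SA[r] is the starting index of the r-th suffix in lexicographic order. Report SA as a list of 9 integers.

rank→(start, suffix):
  0 → (3, 'aabbdb')
  1 → (4, 'abbdb')
  2 → (8, 'b')
  3 → (5, 'bbdb')
  4 → (6, 'bdb')
  5 → (2, 'daabbdb')
  6 → (7, 'db')
  7 → (1, 'ddaabbdb')
  8 → (0, 'dddaabbdb')

[3, 4, 8, 5, 6, 2, 7, 1, 0]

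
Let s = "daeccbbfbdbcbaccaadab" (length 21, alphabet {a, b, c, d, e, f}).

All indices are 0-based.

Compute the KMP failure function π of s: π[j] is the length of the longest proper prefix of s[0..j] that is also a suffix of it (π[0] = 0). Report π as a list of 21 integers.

[0, 0, 0, 0, 0, 0, 0, 0, 0, 1, 0, 0, 0, 0, 0, 0, 0, 0, 1, 2, 0]

π[0] = 0
j=1 s[j]='a': π[1]=0 (border '')
j=2 s[j]='e': π[2]=0 (border '')
j=3 s[j]='c': π[3]=0 (border '')
j=4 s[j]='c': π[4]=0 (border '')
j=5 s[j]='b': π[5]=0 (border '')
j=6 s[j]='b': π[6]=0 (border '')
j=7 s[j]='f': π[7]=0 (border '')
j=8 s[j]='b': π[8]=0 (border '')
j=9 s[j]='d': π[9]=1 (border 'd')
j=10 s[j]='b': k: 1→0; π[10]=0 (border '')
j=11 s[j]='c': π[11]=0 (border '')
j=12 s[j]='b': π[12]=0 (border '')
j=13 s[j]='a': π[13]=0 (border '')
j=14 s[j]='c': π[14]=0 (border '')
j=15 s[j]='c': π[15]=0 (border '')
j=16 s[j]='a': π[16]=0 (border '')
j=17 s[j]='a': π[17]=0 (border '')
j=18 s[j]='d': π[18]=1 (border 'd')
j=19 s[j]='a': π[19]=2 (border 'da')
j=20 s[j]='b': k: 2→0; π[20]=0 (border '')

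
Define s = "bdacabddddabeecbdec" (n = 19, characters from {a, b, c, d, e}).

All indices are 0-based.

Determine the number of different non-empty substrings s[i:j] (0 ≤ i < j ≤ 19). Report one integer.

rank | idx | suffix
   0 |   4 | abddddabeecbdec
   1 |  10 | abeecbdec
   2 |   2 | acabddddabeecbdec
   3 |   0 | bdacabddddabeecbdec
   4 |   5 | bddddabeecbdec
   5 |  15 | bdec
   6 |  11 | beecbdec
   7 |  18 | c
   8 |   3 | cabddddabeecbdec
   9 |  14 | cbdec
  10 |   9 | dabeecbdec
  11 |   1 | dacabddddabeecbdec
  12 |   8 | ddabeecbdec
  13 |   7 | dddabeecbdec
  14 |   6 | ddddabeecbdec
  15 |  16 | dec
  16 |  17 | ec
  17 |  13 | ecbdec
  18 |  12 | eecbdec

SA = [4, 10, 2, 0, 5, 15, 11, 18, 3, 14, 9, 1, 8, 7, 6, 16, 17, 13, 12]
[i] adj suffixes → lcp
  [1] 4/10 → 2 ('ab')
  [2] 10/2 → 1 ('a')
  [3] 2/0 → 0 ('')
  [4] 0/5 → 2 ('bd')
  [5] 5/15 → 2 ('bd')
  [6] 15/11 → 1 ('b')
  [7] 11/18 → 0 ('')
  [8] 18/3 → 1 ('c')
  [9] 3/14 → 1 ('c')
  [10] 14/9 → 0 ('')
  [11] 9/1 → 2 ('da')
  [12] 1/8 → 1 ('d')
  [13] 8/7 → 2 ('dd')
  [14] 7/6 → 3 ('ddd')
  [15] 6/16 → 1 ('d')
  [16] 16/17 → 0 ('')
  [17] 17/13 → 2 ('ec')
  [18] 13/12 → 1 ('e')

n(n+1)/2 = 19·20/2 = 190
Σ LCP = 0 + 2 + 1 + 0 + 2 + 2 + 1 + 0 + 1 + 1 + 0 + 2 + 1 + 2 + 3 + 1 + 0 + 2 + 1 = 22
distinct = 190 − 22 = 168

168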